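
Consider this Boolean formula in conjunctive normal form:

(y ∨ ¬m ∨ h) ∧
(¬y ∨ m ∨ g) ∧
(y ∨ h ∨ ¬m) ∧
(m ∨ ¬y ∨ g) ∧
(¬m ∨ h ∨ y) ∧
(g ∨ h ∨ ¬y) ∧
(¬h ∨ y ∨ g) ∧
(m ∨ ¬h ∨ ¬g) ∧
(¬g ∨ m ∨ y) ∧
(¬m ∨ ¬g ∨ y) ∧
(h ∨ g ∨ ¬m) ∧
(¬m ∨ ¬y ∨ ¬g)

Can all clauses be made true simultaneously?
Yes

Yes, the formula is satisfiable.

One satisfying assignment is: h=False, y=False, m=False, g=False

Verification: With this assignment, all 12 clauses evaluate to true.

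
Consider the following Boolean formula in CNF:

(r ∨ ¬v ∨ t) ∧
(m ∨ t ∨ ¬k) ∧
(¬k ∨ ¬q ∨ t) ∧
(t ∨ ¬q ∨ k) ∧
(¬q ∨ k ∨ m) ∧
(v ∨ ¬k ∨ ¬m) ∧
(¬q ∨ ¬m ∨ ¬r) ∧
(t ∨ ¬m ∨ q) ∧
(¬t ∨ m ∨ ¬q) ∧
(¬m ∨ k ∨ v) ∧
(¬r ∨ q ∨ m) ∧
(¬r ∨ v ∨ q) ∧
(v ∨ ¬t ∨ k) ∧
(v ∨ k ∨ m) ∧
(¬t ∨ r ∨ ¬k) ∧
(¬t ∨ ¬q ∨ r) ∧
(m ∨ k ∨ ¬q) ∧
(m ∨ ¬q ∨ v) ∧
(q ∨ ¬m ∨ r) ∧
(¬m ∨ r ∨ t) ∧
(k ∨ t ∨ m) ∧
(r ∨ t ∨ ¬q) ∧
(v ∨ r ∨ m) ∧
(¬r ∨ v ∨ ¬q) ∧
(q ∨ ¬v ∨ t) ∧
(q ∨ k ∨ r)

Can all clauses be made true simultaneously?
Yes

Yes, the formula is satisfiable.

One satisfying assignment is: q=False, k=False, m=True, v=True, r=True, t=True

Verification: With this assignment, all 26 clauses evaluate to true.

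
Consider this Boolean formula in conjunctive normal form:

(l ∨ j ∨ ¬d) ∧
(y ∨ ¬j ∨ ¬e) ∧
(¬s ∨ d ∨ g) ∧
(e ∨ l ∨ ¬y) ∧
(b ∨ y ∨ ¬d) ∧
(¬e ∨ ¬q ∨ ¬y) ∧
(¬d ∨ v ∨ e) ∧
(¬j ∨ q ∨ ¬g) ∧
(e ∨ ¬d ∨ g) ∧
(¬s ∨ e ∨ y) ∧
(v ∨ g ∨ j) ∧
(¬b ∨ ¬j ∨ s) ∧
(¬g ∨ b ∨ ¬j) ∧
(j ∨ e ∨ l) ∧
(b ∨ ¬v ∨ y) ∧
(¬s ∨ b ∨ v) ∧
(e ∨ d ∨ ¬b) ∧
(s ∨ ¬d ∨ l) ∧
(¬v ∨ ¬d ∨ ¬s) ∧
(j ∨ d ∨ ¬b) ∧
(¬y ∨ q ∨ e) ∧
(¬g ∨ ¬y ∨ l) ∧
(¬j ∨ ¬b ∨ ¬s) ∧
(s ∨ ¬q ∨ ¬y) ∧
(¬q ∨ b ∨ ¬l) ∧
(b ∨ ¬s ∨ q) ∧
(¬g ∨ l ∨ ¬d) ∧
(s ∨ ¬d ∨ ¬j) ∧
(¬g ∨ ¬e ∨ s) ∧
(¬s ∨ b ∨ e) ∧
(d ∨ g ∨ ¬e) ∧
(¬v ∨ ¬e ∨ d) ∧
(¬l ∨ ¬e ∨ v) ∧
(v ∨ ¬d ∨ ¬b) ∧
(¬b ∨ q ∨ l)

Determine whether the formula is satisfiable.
Yes

Yes, the formula is satisfiable.

One satisfying assignment is: e=False, v=False, s=False, j=True, l=False, d=False, y=False, b=False, g=False, q=False

Verification: With this assignment, all 35 clauses evaluate to true.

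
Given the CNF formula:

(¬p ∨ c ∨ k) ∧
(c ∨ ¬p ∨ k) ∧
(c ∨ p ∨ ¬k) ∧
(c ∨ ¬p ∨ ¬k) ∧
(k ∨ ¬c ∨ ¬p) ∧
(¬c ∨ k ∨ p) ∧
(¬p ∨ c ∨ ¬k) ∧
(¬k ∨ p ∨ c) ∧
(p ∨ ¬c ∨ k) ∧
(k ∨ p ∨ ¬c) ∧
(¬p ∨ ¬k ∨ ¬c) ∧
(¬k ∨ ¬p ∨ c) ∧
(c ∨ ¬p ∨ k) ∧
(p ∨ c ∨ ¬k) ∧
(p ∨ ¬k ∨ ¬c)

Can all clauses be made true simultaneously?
Yes

Yes, the formula is satisfiable.

One satisfying assignment is: k=False, p=False, c=False

Verification: With this assignment, all 15 clauses evaluate to true.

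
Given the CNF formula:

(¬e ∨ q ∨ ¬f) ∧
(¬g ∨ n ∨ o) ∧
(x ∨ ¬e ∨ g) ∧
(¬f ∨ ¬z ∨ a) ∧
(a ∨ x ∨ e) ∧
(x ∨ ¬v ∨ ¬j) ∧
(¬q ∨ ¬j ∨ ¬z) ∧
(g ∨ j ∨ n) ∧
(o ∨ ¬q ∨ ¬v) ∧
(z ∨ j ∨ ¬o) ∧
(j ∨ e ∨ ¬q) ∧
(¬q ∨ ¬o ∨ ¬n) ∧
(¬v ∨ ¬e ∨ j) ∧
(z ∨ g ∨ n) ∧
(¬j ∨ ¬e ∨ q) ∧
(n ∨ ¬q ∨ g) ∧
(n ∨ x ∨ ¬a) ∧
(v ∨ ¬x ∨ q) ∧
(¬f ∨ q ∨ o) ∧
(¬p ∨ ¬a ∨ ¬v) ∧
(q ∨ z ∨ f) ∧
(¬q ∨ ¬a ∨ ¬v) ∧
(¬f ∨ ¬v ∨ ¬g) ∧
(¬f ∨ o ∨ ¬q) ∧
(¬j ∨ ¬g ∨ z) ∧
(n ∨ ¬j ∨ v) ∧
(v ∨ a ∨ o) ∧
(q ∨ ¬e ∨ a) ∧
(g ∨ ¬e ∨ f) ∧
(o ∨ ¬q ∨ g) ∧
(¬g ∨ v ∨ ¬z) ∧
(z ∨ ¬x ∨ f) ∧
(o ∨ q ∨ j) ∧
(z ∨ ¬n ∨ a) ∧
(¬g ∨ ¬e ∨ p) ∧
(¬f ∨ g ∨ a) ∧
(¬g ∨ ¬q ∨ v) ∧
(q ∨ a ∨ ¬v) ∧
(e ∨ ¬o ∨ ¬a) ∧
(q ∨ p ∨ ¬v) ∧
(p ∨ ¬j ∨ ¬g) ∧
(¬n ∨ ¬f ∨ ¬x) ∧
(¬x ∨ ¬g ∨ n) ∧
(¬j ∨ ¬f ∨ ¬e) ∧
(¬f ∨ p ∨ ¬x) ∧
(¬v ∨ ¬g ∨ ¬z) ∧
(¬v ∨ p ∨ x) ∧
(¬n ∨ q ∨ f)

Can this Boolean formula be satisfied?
No

No, the formula is not satisfiable.

No assignment of truth values to the variables can make all 48 clauses true simultaneously.

The formula is UNSAT (unsatisfiable).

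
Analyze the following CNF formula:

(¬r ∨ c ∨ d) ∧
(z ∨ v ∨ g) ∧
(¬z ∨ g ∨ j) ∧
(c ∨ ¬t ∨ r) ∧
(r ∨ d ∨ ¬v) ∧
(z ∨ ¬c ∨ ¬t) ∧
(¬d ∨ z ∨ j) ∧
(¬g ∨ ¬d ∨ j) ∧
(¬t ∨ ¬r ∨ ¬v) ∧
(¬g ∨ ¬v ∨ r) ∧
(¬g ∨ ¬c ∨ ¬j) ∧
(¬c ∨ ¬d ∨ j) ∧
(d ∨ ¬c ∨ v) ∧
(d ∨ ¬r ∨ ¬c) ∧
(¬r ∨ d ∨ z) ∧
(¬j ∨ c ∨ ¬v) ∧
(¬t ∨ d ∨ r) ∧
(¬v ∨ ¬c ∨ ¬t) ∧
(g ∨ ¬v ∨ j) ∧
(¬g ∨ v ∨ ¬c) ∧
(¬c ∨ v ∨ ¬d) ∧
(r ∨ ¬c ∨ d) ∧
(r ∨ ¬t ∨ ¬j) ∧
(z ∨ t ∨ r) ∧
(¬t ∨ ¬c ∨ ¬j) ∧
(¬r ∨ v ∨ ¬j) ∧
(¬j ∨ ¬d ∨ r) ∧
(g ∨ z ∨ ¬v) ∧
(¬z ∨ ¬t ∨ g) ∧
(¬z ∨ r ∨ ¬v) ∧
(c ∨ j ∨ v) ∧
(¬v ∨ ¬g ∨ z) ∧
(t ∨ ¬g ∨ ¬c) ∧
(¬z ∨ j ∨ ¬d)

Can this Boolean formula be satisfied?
Yes

Yes, the formula is satisfiable.

One satisfying assignment is: g=False, d=False, z=True, t=False, r=False, c=False, j=True, v=False

Verification: With this assignment, all 34 clauses evaluate to true.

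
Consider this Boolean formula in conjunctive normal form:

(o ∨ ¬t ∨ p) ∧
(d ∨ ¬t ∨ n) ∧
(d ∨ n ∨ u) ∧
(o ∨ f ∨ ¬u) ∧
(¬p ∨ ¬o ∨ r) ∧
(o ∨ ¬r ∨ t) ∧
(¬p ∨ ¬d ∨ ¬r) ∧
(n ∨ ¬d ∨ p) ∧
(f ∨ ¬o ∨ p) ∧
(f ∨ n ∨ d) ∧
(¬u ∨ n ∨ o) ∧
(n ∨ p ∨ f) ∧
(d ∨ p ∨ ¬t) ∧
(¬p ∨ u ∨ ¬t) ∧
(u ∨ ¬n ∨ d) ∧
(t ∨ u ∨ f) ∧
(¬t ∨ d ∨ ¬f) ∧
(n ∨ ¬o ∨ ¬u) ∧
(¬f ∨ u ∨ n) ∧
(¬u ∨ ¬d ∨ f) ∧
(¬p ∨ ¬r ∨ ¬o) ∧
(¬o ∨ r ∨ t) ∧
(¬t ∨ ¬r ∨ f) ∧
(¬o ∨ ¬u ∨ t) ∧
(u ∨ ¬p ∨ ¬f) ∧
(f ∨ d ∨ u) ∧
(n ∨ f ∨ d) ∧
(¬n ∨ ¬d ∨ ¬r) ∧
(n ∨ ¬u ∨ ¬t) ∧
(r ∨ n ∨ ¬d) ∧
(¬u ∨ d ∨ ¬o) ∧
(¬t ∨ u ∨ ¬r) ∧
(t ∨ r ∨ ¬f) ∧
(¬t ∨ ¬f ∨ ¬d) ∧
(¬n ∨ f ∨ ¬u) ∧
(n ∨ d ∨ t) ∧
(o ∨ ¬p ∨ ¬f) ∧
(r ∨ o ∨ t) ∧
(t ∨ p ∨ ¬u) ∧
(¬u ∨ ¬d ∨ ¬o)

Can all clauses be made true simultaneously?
No

No, the formula is not satisfiable.

No assignment of truth values to the variables can make all 40 clauses true simultaneously.

The formula is UNSAT (unsatisfiable).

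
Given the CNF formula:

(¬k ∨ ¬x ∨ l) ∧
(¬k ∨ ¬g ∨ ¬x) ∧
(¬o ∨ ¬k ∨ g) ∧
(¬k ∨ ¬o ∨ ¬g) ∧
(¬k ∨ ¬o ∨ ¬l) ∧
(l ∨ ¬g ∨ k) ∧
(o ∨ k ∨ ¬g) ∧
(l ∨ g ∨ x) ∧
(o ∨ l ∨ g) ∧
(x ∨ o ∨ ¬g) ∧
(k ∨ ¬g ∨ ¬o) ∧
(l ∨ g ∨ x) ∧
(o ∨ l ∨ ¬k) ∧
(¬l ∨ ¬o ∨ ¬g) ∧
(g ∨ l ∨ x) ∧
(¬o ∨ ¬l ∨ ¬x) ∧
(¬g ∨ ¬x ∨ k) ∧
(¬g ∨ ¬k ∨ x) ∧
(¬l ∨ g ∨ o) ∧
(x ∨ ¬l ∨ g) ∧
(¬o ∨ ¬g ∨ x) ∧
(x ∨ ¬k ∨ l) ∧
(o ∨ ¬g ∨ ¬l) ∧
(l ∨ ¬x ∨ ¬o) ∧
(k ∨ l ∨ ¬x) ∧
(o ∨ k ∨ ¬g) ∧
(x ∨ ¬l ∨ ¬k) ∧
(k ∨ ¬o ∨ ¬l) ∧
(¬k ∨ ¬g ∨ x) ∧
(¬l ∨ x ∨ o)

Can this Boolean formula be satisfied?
No

No, the formula is not satisfiable.

No assignment of truth values to the variables can make all 30 clauses true simultaneously.

The formula is UNSAT (unsatisfiable).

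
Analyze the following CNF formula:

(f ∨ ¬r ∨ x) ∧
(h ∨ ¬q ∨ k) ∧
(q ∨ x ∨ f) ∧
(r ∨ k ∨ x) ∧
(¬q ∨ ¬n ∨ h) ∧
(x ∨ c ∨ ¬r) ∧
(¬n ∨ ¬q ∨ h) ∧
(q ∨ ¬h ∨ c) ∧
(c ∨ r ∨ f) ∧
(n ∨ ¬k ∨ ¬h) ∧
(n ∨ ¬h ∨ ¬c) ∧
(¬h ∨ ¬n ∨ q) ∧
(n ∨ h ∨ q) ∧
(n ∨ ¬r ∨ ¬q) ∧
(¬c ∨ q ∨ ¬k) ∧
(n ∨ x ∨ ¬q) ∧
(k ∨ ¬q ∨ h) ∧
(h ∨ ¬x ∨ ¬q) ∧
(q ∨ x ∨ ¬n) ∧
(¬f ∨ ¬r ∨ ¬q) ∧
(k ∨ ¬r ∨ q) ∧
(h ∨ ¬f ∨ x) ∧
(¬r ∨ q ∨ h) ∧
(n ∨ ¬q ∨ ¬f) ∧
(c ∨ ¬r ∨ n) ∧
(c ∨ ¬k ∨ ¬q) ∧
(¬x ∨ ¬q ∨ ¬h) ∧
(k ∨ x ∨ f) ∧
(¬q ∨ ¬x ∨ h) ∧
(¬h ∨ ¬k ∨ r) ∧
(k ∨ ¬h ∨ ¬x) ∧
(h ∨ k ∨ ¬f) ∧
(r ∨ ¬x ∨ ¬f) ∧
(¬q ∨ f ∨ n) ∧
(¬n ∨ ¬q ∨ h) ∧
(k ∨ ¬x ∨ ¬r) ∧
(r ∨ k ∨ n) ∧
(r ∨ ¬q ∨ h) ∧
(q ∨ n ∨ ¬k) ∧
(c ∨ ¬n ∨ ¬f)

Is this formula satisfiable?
Yes

Yes, the formula is satisfiable.

One satisfying assignment is: r=False, k=False, x=True, h=False, f=False, c=True, n=True, q=False

Verification: With this assignment, all 40 clauses evaluate to true.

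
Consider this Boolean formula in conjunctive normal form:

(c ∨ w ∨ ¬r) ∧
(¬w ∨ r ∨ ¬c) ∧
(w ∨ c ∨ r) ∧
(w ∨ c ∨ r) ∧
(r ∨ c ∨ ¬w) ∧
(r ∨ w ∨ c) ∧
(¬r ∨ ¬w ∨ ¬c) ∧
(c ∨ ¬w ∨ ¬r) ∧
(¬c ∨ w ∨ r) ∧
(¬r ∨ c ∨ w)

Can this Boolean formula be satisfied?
Yes

Yes, the formula is satisfiable.

One satisfying assignment is: r=True, w=False, c=True

Verification: With this assignment, all 10 clauses evaluate to true.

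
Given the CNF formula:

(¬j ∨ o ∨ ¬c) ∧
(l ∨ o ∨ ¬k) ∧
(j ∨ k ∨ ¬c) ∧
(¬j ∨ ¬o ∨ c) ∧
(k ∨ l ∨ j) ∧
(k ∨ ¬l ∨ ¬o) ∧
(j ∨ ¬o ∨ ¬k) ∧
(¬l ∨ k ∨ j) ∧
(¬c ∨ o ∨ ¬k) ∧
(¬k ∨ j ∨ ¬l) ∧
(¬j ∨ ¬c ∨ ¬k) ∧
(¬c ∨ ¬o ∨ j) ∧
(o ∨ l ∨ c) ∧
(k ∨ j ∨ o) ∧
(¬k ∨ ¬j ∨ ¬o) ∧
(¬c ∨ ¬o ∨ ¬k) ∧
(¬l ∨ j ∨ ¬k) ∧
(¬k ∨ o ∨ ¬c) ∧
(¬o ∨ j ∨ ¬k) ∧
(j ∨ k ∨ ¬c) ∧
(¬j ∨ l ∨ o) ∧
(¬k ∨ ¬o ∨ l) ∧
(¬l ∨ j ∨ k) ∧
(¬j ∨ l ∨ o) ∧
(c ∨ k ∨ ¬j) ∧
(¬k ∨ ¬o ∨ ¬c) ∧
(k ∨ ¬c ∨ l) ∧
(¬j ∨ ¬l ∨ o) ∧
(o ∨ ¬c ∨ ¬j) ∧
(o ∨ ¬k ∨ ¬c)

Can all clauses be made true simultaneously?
No

No, the formula is not satisfiable.

No assignment of truth values to the variables can make all 30 clauses true simultaneously.

The formula is UNSAT (unsatisfiable).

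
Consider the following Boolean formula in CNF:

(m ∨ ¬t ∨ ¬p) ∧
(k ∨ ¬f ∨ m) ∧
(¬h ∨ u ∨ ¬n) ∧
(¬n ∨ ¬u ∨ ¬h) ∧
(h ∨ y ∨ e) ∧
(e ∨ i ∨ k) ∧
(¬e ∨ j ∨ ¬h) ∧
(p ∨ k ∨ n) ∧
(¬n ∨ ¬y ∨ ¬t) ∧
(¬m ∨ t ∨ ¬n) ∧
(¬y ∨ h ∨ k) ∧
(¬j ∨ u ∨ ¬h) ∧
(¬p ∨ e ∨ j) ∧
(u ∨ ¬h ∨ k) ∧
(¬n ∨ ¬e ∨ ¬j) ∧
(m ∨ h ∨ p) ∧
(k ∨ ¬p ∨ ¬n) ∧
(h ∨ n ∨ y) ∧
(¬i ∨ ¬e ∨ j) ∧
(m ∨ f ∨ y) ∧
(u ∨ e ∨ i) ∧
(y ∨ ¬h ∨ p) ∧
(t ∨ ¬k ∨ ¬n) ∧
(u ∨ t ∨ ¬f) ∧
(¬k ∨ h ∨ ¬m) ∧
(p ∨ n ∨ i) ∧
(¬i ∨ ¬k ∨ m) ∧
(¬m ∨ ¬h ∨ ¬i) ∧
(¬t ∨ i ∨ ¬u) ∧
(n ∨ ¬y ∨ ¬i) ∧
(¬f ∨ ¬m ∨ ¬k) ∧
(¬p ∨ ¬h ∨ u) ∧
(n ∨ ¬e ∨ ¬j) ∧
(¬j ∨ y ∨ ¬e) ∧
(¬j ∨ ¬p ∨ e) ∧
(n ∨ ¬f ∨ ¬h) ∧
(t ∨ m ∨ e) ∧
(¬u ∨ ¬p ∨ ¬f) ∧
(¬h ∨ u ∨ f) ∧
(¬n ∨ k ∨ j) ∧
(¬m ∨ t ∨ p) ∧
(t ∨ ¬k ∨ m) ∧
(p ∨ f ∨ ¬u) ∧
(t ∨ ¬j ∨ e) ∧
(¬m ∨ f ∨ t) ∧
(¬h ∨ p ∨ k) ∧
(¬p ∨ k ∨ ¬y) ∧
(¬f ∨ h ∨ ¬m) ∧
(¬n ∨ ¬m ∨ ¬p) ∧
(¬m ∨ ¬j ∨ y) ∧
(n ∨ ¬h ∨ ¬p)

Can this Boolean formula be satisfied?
No

No, the formula is not satisfiable.

No assignment of truth values to the variables can make all 51 clauses true simultaneously.

The formula is UNSAT (unsatisfiable).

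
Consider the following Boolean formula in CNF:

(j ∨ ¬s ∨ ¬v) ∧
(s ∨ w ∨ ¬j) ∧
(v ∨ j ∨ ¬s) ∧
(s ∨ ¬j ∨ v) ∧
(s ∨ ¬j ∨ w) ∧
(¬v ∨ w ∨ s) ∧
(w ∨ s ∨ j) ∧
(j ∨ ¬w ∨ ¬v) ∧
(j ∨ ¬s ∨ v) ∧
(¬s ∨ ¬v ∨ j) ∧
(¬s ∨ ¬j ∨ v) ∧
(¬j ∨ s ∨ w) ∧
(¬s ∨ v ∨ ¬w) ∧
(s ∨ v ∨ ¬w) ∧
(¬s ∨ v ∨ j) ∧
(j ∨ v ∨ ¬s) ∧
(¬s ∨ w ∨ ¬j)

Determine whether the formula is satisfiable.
Yes

Yes, the formula is satisfiable.

One satisfying assignment is: s=True, w=True, j=True, v=True

Verification: With this assignment, all 17 clauses evaluate to true.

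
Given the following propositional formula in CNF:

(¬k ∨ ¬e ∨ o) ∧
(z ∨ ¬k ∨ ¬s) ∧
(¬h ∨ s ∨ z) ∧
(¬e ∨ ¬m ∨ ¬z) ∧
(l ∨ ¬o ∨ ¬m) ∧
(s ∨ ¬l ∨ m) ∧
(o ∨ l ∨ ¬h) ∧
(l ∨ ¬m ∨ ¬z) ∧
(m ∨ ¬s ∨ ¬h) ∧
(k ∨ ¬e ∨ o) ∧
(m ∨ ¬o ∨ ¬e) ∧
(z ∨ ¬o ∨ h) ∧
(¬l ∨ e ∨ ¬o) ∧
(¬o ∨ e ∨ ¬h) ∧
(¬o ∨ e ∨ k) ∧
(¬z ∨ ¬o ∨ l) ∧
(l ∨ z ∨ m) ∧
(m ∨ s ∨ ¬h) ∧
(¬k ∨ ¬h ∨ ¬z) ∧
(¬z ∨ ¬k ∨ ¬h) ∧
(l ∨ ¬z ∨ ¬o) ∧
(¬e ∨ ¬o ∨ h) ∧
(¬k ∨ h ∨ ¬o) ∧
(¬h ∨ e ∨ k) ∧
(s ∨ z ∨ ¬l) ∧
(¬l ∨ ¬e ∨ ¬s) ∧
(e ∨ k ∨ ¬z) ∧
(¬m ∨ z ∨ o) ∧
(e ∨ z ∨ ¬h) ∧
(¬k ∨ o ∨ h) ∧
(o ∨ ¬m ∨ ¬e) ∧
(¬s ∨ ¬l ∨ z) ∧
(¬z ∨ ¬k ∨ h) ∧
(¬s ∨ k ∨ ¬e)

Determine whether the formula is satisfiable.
No

No, the formula is not satisfiable.

No assignment of truth values to the variables can make all 34 clauses true simultaneously.

The formula is UNSAT (unsatisfiable).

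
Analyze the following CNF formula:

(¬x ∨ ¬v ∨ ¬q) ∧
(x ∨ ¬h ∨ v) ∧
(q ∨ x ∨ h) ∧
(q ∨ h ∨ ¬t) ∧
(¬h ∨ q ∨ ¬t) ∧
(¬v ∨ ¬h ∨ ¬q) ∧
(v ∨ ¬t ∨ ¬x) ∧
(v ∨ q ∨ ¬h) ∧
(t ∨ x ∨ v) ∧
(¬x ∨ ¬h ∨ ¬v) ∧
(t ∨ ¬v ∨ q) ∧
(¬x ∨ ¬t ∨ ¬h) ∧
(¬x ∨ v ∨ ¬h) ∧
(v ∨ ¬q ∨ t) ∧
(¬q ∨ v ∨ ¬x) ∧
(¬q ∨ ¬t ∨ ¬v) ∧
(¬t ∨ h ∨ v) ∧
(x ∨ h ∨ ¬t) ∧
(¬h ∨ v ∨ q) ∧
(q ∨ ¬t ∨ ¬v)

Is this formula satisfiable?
Yes

Yes, the formula is satisfiable.

One satisfying assignment is: x=True, t=False, h=False, v=False, q=False

Verification: With this assignment, all 20 clauses evaluate to true.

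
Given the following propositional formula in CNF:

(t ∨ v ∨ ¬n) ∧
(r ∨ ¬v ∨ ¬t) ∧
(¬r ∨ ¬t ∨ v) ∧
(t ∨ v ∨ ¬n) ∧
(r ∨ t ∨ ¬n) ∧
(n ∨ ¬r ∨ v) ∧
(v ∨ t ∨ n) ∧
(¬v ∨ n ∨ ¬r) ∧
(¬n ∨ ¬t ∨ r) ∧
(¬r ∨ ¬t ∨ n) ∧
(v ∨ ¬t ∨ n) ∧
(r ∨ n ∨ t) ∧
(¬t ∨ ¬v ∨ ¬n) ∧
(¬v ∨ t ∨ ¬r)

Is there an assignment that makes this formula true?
No

No, the formula is not satisfiable.

No assignment of truth values to the variables can make all 14 clauses true simultaneously.

The formula is UNSAT (unsatisfiable).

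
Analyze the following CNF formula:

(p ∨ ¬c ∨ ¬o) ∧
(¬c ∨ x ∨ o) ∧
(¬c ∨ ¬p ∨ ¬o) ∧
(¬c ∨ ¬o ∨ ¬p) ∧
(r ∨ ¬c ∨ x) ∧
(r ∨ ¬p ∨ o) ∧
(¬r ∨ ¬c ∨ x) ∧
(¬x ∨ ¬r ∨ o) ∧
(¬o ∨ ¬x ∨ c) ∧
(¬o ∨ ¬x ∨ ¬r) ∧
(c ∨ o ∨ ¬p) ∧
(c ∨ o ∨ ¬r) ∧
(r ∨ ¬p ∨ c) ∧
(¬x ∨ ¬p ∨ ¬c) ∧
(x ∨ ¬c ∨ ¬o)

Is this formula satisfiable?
Yes

Yes, the formula is satisfiable.

One satisfying assignment is: p=False, r=False, o=False, x=False, c=False

Verification: With this assignment, all 15 clauses evaluate to true.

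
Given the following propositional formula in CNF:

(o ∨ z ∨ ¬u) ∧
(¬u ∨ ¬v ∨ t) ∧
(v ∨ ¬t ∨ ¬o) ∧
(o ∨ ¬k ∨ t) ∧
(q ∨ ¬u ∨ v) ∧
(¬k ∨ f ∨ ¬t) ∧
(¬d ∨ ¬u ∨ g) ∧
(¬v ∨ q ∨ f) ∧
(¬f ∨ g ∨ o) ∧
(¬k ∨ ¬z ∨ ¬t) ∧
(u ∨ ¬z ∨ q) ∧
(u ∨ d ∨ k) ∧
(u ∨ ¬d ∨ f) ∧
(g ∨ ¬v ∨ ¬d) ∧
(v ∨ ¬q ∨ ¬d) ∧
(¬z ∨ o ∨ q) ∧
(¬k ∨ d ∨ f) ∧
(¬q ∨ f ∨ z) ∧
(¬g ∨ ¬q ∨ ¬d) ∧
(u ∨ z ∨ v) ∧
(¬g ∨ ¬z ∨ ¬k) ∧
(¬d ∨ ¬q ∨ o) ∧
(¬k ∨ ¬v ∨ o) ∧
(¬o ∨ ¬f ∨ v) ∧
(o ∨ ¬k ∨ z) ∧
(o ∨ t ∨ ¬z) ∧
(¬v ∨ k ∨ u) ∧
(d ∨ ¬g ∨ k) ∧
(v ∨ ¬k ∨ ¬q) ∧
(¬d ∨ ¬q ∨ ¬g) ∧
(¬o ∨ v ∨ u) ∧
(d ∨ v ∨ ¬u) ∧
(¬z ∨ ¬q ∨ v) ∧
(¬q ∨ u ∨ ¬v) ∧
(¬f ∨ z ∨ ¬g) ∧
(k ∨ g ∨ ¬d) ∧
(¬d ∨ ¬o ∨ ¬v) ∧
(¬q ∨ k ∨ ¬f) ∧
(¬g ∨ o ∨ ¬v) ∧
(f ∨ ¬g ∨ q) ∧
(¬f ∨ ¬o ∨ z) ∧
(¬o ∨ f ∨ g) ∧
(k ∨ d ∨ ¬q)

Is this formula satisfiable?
Yes

Yes, the formula is satisfiable.

One satisfying assignment is: k=False, t=True, v=True, q=False, z=True, f=True, g=False, d=False, u=True, o=True

Verification: With this assignment, all 43 clauses evaluate to true.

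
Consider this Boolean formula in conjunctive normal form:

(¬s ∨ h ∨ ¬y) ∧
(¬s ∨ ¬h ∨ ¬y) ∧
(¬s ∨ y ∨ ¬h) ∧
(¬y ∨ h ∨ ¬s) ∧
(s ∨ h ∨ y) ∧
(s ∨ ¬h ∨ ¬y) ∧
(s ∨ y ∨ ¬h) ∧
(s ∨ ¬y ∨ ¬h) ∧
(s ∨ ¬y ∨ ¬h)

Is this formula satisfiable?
Yes

Yes, the formula is satisfiable.

One satisfying assignment is: h=False, s=False, y=True

Verification: With this assignment, all 9 clauses evaluate to true.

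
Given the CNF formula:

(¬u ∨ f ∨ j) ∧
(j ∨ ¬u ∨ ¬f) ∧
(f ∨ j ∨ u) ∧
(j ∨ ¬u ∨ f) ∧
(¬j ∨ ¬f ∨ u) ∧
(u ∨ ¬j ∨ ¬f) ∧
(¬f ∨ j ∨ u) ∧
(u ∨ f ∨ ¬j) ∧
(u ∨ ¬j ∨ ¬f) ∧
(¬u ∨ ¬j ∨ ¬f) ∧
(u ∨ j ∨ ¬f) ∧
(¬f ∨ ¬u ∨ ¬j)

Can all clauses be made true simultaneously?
Yes

Yes, the formula is satisfiable.

One satisfying assignment is: u=True, j=True, f=False

Verification: With this assignment, all 12 clauses evaluate to true.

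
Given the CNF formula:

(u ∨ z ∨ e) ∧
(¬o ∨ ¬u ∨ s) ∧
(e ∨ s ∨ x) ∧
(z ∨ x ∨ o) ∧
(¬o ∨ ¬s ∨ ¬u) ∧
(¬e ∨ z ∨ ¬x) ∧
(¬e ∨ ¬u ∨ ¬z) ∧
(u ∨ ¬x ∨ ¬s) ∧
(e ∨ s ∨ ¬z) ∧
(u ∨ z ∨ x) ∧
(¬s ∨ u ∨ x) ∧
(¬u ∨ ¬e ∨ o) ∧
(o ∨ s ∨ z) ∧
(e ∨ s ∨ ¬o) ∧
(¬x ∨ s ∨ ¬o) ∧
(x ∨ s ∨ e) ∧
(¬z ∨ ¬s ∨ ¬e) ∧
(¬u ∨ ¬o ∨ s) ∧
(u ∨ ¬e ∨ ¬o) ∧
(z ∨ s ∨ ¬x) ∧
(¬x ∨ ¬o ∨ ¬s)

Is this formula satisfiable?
Yes

Yes, the formula is satisfiable.

One satisfying assignment is: z=True, s=False, x=False, u=False, o=False, e=True

Verification: With this assignment, all 21 clauses evaluate to true.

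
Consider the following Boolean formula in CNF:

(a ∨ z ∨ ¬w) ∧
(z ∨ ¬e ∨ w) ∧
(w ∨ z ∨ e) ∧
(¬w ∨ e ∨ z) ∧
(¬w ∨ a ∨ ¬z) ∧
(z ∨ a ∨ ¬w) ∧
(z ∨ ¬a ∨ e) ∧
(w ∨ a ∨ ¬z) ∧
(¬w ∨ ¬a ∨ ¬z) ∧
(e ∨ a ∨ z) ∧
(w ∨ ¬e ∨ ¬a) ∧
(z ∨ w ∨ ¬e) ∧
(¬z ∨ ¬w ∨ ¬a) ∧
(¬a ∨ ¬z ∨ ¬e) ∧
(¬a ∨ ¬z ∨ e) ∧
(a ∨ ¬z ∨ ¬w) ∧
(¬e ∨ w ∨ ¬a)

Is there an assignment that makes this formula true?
Yes

Yes, the formula is satisfiable.

One satisfying assignment is: a=True, z=False, w=True, e=True

Verification: With this assignment, all 17 clauses evaluate to true.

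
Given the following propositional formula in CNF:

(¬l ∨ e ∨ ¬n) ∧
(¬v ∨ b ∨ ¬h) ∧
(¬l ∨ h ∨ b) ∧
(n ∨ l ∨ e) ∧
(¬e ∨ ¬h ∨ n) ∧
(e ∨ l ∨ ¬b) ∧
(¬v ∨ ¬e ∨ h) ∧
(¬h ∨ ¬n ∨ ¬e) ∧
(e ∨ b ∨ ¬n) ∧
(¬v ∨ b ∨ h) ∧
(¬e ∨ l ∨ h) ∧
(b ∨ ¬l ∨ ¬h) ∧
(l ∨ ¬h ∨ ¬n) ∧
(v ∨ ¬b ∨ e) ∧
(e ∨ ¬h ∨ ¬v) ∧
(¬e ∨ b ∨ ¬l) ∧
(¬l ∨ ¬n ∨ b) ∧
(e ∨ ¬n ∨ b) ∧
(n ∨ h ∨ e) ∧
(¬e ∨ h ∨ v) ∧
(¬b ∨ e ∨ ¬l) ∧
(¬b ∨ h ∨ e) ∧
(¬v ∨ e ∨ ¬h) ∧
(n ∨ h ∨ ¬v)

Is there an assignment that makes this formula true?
No

No, the formula is not satisfiable.

No assignment of truth values to the variables can make all 24 clauses true simultaneously.

The formula is UNSAT (unsatisfiable).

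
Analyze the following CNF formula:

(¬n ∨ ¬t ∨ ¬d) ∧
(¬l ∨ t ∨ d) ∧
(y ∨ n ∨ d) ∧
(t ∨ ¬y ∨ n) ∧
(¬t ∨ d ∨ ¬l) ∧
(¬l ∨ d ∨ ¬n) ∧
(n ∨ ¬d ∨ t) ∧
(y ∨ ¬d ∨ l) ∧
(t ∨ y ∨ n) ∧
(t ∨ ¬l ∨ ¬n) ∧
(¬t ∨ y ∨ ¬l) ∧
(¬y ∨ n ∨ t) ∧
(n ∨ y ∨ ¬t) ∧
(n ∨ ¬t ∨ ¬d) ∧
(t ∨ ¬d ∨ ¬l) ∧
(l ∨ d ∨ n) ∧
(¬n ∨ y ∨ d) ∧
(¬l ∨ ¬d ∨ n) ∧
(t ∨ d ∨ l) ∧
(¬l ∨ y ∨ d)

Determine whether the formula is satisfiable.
Yes

Yes, the formula is satisfiable.

One satisfying assignment is: t=True, d=False, l=False, y=True, n=True

Verification: With this assignment, all 20 clauses evaluate to true.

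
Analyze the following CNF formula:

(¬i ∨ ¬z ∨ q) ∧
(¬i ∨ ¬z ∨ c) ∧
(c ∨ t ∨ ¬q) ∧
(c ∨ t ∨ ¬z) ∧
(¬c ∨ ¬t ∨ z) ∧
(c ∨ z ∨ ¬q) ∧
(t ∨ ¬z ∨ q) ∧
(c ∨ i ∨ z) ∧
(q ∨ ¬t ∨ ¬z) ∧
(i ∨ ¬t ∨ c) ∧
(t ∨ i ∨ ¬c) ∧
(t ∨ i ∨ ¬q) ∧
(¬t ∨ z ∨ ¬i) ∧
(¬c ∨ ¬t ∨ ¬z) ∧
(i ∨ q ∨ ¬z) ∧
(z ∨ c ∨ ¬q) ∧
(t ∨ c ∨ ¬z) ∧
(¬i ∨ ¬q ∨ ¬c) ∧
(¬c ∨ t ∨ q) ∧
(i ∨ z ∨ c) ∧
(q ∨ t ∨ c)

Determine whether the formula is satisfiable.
No

No, the formula is not satisfiable.

No assignment of truth values to the variables can make all 21 clauses true simultaneously.

The formula is UNSAT (unsatisfiable).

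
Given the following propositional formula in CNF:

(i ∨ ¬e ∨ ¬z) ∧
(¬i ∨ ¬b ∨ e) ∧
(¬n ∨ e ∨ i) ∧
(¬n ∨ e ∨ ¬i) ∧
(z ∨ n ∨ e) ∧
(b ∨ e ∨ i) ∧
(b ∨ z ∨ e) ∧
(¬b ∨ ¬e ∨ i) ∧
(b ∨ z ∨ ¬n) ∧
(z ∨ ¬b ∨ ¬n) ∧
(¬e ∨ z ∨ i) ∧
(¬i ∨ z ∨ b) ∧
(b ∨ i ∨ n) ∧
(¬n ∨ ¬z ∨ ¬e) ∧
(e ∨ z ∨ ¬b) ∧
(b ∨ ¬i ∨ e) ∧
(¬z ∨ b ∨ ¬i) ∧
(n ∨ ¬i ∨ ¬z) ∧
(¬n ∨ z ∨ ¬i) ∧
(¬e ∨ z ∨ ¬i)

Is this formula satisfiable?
Yes

Yes, the formula is satisfiable.

One satisfying assignment is: e=False, b=True, n=False, i=False, z=True

Verification: With this assignment, all 20 clauses evaluate to true.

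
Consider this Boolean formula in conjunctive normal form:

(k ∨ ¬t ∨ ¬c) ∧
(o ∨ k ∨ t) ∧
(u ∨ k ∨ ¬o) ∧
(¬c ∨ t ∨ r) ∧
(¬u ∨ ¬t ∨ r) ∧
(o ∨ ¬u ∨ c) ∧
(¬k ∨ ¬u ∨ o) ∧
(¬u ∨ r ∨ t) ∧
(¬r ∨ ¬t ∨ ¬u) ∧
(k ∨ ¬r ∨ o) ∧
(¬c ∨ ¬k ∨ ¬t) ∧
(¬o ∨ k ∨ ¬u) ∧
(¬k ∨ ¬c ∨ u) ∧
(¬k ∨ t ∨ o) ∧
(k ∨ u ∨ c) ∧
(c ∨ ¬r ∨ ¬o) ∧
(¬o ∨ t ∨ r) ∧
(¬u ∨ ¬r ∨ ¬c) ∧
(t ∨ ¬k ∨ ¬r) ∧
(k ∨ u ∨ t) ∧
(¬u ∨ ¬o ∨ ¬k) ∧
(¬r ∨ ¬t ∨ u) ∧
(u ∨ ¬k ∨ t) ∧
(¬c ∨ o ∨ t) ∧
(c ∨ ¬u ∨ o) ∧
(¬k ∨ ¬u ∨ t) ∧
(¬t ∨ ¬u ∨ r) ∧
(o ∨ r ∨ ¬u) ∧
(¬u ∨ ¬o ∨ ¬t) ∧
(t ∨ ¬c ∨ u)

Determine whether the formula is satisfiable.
Yes

Yes, the formula is satisfiable.

One satisfying assignment is: r=False, t=True, o=False, c=False, k=True, u=False

Verification: With this assignment, all 30 clauses evaluate to true.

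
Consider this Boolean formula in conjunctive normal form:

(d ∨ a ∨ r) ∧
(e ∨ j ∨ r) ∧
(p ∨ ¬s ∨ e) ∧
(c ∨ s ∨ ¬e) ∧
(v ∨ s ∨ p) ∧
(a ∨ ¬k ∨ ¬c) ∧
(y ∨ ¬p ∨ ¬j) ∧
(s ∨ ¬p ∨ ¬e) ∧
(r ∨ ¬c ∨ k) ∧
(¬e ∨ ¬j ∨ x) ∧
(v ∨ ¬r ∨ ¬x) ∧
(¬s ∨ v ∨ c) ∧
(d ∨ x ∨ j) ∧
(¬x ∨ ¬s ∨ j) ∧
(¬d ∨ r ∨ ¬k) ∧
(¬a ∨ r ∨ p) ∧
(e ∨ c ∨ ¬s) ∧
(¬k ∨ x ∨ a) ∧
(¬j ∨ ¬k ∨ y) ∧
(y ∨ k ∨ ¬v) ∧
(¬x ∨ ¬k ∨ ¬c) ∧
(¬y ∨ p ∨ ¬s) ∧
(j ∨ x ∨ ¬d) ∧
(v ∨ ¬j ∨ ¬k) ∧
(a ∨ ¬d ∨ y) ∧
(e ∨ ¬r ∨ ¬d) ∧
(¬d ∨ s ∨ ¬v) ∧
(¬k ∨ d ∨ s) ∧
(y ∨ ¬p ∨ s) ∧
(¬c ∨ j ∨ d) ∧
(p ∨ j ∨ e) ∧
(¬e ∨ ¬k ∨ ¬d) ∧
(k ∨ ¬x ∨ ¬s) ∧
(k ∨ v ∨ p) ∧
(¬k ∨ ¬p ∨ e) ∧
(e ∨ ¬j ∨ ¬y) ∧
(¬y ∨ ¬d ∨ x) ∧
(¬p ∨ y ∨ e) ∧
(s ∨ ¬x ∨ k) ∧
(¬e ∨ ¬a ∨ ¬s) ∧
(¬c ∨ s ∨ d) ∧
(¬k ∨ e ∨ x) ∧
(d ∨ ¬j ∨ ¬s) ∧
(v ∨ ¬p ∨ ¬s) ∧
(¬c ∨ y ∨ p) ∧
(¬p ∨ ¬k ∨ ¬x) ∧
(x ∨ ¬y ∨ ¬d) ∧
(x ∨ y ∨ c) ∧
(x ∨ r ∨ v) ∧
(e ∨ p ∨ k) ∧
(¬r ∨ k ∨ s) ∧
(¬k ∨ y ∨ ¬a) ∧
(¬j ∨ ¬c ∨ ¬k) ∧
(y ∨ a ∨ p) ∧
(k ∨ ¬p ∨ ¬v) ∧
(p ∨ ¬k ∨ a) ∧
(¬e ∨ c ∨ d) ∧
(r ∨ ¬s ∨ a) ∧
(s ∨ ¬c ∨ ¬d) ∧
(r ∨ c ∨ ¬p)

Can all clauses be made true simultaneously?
No

No, the formula is not satisfiable.

No assignment of truth values to the variables can make all 60 clauses true simultaneously.

The formula is UNSAT (unsatisfiable).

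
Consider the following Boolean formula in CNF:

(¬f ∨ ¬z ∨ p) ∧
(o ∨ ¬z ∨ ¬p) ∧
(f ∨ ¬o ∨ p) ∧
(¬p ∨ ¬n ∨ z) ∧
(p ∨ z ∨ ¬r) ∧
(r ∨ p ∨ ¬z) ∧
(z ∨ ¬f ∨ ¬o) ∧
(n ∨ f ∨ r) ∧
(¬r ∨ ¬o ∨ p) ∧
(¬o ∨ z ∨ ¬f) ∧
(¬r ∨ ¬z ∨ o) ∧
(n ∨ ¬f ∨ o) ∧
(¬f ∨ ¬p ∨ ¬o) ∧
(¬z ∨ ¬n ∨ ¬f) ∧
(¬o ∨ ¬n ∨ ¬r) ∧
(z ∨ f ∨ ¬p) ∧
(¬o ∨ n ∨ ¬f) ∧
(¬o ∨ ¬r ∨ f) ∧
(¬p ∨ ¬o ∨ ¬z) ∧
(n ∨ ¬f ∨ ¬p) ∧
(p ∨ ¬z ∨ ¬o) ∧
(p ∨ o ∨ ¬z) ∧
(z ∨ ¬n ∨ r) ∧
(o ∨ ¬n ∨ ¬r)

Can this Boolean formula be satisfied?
No

No, the formula is not satisfiable.

No assignment of truth values to the variables can make all 24 clauses true simultaneously.

The formula is UNSAT (unsatisfiable).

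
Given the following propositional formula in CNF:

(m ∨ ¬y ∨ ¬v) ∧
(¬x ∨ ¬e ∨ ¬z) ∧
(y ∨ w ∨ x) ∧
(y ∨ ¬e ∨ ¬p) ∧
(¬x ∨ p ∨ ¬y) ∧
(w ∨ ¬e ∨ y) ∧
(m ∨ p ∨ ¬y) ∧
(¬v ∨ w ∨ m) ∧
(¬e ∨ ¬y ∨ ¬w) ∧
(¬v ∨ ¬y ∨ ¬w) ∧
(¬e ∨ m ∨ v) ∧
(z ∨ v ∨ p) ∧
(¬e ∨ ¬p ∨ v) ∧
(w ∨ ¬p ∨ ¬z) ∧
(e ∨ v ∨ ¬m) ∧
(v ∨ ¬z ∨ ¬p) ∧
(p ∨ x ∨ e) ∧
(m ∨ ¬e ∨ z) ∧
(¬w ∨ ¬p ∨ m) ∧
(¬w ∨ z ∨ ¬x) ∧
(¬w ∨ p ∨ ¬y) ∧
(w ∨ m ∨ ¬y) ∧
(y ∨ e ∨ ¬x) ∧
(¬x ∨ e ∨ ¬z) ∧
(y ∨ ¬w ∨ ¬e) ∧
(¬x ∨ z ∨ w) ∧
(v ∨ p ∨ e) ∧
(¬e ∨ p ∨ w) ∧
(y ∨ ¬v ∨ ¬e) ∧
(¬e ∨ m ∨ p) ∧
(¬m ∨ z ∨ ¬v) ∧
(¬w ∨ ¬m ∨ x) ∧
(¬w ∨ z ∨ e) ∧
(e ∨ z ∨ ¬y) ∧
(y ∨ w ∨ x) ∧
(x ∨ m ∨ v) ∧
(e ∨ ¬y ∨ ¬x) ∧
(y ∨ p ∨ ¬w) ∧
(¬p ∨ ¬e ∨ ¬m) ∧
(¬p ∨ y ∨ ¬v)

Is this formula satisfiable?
No

No, the formula is not satisfiable.

No assignment of truth values to the variables can make all 40 clauses true simultaneously.

The formula is UNSAT (unsatisfiable).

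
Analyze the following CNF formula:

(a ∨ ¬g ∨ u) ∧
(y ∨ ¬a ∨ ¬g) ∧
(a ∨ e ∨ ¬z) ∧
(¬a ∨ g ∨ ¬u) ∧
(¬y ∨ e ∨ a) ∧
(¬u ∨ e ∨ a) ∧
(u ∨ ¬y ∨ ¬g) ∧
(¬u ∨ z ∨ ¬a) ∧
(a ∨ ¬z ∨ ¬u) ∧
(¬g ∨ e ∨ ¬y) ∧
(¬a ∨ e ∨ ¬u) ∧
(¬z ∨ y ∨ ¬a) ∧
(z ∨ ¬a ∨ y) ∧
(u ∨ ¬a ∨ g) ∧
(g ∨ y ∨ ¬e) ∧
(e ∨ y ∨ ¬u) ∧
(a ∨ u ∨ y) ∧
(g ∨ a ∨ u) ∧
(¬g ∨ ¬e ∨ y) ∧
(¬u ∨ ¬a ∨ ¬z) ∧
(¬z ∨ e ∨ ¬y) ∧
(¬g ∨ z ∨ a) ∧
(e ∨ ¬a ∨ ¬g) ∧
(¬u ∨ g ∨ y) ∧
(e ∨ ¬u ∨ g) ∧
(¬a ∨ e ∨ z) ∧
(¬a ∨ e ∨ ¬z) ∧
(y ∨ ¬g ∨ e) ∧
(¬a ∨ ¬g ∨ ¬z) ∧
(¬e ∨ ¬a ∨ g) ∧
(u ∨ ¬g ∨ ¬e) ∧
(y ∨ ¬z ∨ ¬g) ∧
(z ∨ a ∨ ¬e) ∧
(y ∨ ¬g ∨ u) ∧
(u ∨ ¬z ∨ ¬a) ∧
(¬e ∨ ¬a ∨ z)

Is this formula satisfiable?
No

No, the formula is not satisfiable.

No assignment of truth values to the variables can make all 36 clauses true simultaneously.

The formula is UNSAT (unsatisfiable).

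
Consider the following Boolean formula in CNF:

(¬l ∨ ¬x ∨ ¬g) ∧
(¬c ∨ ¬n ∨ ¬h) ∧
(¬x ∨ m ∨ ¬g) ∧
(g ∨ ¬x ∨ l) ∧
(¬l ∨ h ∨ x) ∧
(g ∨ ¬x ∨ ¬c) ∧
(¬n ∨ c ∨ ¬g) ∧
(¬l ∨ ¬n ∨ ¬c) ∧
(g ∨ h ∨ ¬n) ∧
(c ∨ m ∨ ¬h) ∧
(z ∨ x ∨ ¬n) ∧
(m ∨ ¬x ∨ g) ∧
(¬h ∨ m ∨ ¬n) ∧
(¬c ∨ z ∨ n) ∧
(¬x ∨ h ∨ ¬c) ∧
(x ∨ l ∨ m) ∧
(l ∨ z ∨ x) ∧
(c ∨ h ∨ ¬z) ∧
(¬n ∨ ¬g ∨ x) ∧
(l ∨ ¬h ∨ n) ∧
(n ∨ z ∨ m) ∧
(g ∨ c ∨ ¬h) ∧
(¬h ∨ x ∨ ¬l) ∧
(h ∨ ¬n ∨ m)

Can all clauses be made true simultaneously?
Yes

Yes, the formula is satisfiable.

One satisfying assignment is: h=False, m=True, g=True, n=False, x=True, c=False, z=False, l=False

Verification: With this assignment, all 24 clauses evaluate to true.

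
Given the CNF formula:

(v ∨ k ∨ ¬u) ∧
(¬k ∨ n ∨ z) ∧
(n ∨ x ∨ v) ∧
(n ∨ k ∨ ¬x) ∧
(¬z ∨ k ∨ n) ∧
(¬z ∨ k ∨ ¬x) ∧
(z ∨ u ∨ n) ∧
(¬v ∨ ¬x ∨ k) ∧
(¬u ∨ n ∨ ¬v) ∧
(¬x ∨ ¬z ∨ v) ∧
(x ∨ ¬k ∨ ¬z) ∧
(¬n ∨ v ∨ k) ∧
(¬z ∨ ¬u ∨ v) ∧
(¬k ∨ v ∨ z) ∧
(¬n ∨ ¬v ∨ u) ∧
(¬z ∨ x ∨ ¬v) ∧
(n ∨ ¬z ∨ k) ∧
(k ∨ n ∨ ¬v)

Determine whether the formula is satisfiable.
Yes

Yes, the formula is satisfiable.

One satisfying assignment is: u=True, v=True, x=False, k=True, n=True, z=False

Verification: With this assignment, all 18 clauses evaluate to true.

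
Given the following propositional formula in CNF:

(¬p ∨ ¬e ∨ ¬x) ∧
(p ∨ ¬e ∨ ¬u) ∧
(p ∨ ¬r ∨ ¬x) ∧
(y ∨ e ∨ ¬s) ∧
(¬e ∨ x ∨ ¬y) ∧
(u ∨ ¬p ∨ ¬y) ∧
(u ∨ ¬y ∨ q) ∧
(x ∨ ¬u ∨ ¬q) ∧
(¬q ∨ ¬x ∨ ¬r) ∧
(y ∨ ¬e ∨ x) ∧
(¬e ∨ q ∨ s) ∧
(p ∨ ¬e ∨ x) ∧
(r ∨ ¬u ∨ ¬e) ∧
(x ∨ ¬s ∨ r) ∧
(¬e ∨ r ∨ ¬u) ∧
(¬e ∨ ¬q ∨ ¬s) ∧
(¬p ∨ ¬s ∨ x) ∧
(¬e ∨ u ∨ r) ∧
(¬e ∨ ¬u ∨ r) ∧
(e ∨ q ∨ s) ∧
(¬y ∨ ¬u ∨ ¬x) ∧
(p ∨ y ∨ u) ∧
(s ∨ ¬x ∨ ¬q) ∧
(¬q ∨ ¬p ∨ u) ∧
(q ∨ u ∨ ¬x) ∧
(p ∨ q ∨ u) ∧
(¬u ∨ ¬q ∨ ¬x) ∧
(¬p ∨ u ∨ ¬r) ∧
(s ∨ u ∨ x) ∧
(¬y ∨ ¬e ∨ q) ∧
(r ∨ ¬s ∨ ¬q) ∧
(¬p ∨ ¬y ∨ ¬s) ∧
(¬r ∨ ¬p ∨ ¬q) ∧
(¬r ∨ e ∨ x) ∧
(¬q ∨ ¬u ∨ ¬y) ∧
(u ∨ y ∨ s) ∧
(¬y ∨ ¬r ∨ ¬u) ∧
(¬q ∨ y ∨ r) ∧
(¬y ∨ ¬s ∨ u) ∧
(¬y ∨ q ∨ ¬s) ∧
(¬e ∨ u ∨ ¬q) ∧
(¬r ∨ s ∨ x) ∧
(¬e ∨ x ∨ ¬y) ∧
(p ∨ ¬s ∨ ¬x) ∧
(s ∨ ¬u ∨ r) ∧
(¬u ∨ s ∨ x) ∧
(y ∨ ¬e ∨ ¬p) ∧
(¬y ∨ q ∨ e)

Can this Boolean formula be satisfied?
No

No, the formula is not satisfiable.

No assignment of truth values to the variables can make all 48 clauses true simultaneously.

The formula is UNSAT (unsatisfiable).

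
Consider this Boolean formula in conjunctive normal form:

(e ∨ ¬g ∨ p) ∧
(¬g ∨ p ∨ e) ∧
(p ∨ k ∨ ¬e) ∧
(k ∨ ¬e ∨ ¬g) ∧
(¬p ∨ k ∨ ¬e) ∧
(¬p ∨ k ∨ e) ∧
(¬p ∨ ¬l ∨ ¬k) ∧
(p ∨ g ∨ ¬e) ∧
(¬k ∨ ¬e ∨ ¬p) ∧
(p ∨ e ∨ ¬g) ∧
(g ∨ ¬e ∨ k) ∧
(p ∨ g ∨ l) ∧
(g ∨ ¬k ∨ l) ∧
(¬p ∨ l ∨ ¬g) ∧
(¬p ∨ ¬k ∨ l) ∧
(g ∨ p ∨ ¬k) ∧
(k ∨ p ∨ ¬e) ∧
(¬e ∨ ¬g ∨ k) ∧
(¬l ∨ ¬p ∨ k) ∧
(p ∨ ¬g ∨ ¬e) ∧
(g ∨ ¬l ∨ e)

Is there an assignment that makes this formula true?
No

No, the formula is not satisfiable.

No assignment of truth values to the variables can make all 21 clauses true simultaneously.

The formula is UNSAT (unsatisfiable).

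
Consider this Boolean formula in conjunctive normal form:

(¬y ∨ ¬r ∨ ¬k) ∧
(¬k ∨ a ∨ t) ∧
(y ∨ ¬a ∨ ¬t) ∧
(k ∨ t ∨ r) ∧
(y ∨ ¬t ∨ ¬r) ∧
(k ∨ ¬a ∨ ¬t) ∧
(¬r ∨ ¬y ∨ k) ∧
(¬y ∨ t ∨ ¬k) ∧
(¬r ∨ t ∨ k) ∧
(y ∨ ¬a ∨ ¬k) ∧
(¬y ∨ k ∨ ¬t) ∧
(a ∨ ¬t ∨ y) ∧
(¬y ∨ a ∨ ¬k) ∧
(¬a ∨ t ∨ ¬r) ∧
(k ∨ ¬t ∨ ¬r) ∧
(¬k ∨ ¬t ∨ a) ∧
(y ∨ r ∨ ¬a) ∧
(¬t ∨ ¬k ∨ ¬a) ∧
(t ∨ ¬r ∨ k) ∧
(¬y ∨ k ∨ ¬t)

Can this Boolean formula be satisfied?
No

No, the formula is not satisfiable.

No assignment of truth values to the variables can make all 20 clauses true simultaneously.

The formula is UNSAT (unsatisfiable).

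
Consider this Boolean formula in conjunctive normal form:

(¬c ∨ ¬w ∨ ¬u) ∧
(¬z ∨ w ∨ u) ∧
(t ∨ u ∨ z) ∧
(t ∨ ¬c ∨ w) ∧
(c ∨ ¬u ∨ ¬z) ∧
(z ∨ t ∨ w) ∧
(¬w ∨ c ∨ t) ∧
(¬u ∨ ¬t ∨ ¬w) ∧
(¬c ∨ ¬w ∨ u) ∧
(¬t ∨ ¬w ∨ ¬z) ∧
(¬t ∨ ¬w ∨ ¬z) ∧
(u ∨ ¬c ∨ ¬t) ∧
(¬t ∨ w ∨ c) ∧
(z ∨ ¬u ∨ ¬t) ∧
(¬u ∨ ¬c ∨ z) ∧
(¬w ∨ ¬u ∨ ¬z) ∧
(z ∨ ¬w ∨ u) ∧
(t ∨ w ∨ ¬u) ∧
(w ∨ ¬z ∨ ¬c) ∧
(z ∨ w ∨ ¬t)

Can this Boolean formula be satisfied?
No

No, the formula is not satisfiable.

No assignment of truth values to the variables can make all 20 clauses true simultaneously.

The formula is UNSAT (unsatisfiable).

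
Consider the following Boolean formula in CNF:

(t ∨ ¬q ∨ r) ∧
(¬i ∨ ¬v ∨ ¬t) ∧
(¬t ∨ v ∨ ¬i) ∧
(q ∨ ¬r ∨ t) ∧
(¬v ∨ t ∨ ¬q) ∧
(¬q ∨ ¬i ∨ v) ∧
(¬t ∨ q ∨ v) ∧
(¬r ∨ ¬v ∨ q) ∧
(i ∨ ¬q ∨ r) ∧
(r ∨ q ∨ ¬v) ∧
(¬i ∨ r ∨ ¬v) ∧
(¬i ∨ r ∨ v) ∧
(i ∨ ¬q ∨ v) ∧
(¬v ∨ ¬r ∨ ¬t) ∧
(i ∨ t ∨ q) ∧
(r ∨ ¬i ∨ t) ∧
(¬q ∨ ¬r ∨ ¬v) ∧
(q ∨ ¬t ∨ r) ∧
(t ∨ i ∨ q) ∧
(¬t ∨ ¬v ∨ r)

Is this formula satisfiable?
No

No, the formula is not satisfiable.

No assignment of truth values to the variables can make all 20 clauses true simultaneously.

The formula is UNSAT (unsatisfiable).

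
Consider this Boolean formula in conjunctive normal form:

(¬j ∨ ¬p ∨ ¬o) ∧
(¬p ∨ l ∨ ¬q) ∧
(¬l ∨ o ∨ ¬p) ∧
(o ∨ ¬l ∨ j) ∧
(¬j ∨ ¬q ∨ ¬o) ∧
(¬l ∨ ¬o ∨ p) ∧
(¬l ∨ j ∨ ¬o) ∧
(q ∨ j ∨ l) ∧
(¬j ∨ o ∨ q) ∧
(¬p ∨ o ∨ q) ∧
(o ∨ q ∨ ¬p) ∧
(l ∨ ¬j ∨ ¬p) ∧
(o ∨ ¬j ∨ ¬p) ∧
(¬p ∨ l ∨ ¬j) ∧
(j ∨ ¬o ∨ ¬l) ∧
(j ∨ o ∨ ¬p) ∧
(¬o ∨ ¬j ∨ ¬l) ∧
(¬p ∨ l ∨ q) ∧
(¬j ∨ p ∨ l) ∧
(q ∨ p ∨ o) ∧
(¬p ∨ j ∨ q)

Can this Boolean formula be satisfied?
Yes

Yes, the formula is satisfiable.

One satisfying assignment is: o=False, q=True, p=False, j=False, l=False

Verification: With this assignment, all 21 clauses evaluate to true.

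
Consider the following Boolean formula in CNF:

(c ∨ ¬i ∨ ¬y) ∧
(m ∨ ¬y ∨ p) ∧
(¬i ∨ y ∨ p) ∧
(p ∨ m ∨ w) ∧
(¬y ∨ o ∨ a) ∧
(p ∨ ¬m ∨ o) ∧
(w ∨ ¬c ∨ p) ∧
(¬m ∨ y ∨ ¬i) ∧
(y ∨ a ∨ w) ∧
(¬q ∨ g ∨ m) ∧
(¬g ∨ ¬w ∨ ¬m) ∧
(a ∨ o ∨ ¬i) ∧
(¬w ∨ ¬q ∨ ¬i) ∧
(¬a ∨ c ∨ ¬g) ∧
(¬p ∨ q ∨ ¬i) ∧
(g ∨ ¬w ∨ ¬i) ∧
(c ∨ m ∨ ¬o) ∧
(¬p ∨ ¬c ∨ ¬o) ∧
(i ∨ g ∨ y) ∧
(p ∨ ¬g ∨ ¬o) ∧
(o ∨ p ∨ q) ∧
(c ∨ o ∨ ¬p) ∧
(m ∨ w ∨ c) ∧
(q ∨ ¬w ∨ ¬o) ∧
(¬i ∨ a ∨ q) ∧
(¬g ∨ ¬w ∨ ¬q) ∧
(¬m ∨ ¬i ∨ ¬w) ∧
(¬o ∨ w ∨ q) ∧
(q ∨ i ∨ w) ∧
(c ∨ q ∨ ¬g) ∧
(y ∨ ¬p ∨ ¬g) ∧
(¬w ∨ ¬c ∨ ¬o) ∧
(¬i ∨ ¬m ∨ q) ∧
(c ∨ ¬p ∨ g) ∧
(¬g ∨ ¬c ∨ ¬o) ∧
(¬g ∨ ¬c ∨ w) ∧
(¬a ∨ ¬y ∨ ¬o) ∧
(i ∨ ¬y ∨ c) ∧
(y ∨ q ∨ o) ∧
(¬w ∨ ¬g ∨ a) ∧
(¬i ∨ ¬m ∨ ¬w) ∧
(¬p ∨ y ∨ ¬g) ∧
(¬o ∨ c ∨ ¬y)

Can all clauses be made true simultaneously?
Yes

Yes, the formula is satisfiable.

One satisfying assignment is: i=False, q=False, g=False, w=True, p=True, c=True, m=False, a=True, y=True, o=False

Verification: With this assignment, all 43 clauses evaluate to true.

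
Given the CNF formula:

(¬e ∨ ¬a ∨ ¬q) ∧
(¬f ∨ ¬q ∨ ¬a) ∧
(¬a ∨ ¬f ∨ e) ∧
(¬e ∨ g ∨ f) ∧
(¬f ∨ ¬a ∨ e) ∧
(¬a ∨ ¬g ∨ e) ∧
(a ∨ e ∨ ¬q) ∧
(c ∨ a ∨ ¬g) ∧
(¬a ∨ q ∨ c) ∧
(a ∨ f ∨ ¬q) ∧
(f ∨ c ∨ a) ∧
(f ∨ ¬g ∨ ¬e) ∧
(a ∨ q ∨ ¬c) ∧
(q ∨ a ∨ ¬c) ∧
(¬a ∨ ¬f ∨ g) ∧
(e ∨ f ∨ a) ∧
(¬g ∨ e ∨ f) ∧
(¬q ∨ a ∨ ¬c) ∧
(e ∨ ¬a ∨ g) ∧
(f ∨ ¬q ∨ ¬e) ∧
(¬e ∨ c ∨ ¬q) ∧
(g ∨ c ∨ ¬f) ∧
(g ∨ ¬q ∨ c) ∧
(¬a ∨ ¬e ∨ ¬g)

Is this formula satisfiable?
No

No, the formula is not satisfiable.

No assignment of truth values to the variables can make all 24 clauses true simultaneously.

The formula is UNSAT (unsatisfiable).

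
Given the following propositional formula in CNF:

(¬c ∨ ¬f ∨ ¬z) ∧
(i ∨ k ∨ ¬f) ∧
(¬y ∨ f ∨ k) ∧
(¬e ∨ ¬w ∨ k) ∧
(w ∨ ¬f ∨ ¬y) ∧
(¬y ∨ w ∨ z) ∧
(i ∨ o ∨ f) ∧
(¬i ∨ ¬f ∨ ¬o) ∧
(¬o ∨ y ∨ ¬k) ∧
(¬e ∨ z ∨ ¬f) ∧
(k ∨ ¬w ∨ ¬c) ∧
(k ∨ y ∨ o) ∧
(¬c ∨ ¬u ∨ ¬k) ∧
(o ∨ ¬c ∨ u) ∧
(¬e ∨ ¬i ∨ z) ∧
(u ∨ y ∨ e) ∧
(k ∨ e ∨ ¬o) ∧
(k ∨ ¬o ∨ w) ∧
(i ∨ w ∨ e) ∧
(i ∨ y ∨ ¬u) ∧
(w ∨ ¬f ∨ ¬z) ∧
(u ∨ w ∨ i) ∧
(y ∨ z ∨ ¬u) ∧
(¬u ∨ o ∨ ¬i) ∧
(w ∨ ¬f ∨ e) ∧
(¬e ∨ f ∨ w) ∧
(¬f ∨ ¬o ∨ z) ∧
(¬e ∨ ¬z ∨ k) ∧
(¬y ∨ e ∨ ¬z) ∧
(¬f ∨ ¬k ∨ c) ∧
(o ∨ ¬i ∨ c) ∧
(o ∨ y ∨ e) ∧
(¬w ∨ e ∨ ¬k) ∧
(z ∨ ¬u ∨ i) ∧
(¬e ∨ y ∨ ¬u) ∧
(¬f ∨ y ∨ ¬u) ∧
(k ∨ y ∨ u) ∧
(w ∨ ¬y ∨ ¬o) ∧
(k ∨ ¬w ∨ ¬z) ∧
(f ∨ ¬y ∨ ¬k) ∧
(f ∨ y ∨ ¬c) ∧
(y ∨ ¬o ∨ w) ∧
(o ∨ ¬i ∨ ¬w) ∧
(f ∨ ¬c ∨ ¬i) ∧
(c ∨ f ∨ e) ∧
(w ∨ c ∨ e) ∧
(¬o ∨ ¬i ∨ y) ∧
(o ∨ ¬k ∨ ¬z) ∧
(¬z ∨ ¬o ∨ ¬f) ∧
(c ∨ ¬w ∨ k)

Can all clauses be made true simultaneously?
No

No, the formula is not satisfiable.

No assignment of truth values to the variables can make all 50 clauses true simultaneously.

The formula is UNSAT (unsatisfiable).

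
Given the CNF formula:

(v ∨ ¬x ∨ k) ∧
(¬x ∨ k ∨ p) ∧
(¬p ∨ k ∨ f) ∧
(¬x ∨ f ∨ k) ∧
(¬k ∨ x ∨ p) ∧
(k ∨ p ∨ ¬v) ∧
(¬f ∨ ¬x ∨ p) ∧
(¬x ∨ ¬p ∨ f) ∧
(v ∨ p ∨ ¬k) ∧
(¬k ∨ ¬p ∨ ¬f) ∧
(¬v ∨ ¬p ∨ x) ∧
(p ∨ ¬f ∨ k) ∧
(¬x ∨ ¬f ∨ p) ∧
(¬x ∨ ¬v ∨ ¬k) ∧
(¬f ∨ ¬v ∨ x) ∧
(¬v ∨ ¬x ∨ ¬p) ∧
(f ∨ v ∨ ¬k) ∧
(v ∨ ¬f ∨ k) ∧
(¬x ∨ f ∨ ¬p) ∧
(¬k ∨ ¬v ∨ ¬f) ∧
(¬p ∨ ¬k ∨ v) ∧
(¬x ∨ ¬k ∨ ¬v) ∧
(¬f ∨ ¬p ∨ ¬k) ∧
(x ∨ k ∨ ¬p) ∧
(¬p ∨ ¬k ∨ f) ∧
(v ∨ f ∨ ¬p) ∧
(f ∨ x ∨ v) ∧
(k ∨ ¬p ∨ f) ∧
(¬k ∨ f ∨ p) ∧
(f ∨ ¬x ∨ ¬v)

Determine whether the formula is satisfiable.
No

No, the formula is not satisfiable.

No assignment of truth values to the variables can make all 30 clauses true simultaneously.

The formula is UNSAT (unsatisfiable).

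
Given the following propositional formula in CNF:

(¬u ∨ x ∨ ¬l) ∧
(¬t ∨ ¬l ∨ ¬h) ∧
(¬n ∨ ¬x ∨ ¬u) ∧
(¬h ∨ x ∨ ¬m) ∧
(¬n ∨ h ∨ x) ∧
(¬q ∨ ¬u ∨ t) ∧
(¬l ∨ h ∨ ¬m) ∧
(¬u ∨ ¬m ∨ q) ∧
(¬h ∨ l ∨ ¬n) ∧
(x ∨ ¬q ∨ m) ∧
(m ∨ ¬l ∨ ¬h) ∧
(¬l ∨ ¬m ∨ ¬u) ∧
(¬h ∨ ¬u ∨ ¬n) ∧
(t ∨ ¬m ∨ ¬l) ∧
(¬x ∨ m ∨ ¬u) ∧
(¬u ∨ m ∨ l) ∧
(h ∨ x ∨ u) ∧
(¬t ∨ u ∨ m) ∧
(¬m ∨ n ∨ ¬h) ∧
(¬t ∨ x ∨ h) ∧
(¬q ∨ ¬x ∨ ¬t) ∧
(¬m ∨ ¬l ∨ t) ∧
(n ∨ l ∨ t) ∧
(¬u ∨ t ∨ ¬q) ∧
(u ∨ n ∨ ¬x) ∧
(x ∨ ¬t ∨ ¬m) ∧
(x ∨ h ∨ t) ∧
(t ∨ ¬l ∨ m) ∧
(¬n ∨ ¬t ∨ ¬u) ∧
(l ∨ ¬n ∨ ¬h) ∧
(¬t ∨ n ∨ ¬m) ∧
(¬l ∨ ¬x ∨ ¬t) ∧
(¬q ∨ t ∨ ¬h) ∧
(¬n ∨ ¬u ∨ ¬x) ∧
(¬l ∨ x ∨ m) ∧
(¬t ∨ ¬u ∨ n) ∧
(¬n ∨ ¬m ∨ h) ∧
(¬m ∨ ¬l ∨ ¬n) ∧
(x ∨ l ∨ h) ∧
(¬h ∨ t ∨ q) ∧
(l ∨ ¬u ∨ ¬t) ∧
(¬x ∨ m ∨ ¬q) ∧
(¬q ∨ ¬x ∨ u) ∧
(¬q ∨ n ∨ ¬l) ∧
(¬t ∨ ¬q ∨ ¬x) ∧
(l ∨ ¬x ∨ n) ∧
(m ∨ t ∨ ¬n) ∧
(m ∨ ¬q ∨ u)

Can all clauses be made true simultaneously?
No

No, the formula is not satisfiable.

No assignment of truth values to the variables can make all 48 clauses true simultaneously.

The formula is UNSAT (unsatisfiable).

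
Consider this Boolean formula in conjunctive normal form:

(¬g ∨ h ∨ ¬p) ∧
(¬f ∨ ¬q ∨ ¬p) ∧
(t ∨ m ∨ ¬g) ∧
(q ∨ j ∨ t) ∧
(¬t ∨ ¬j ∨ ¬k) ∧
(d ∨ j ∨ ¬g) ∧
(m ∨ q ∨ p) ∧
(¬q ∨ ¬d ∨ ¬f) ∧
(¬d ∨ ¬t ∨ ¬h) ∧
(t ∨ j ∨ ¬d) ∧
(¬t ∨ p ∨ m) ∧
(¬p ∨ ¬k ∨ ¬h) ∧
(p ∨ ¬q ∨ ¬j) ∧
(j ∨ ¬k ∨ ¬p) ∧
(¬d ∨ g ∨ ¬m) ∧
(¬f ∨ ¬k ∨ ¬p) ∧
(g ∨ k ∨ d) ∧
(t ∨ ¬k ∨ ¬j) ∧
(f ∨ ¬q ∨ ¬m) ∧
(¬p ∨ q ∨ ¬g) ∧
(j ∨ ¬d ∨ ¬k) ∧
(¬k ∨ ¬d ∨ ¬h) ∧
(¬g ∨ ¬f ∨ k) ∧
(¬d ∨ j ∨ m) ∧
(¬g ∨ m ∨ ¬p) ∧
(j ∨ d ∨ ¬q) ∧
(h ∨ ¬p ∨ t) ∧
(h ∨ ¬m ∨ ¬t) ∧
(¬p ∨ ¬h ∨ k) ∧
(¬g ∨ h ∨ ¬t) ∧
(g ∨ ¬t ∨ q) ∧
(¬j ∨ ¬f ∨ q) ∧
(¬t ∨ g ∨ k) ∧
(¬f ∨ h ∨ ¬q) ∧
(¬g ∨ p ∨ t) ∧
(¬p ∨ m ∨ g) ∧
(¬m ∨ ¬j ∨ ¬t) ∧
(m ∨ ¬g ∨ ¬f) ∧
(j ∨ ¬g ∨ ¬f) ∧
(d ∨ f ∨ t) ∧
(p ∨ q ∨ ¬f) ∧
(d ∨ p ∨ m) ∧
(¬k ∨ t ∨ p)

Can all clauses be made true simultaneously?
No

No, the formula is not satisfiable.

No assignment of truth values to the variables can make all 43 clauses true simultaneously.

The formula is UNSAT (unsatisfiable).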